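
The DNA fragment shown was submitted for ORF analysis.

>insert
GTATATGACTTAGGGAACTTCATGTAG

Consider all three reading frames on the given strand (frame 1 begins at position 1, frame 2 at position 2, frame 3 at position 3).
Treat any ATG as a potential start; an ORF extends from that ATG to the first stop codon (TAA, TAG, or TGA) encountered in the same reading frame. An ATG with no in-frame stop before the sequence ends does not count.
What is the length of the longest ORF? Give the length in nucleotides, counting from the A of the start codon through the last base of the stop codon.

Frame 1: GTA TAT GAC TTA GGG AAC TTC ATG TAG — ATG at 22, stop TAG at 25 → 6 nt.
Frame 2: TAT ATG ACT TAG GGA ACT TCA TGT — ATG at 5, stop TAG at 11 → 9 nt.
Frame 3: ATA TGA CTT AGG GAA CTT CAT GTA — no ATG→stop ORF.
Longest: frame 2, positions 5–13, 9 nt = 3 codons = 2 aa. → 9 nucleotides.

9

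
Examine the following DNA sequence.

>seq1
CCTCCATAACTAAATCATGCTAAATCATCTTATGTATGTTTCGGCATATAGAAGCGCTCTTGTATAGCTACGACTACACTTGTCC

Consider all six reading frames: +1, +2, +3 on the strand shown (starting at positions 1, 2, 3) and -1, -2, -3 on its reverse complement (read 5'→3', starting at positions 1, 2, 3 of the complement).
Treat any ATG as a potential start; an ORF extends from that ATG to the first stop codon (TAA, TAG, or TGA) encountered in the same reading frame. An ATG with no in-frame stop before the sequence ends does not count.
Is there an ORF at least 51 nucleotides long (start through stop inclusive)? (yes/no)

Reverse complement (5'→3'): GGACAAGTGTAGTCGTAGCTATACAAGAGCGCTTCTATATGCCGAAACATACATAAGATGATTTAGCATGATTTAGTTATGGAGG
Frame +1: CCT CCA TAA CTA AAT CAT GCT AAA TCA TCT TAT GTA TGT TTC GGC ATA TAG AAG CGC TCT TGT ATA GCT ACG ACT ACA CTT GTC — no ATG→stop ORF.
Frame +2: CTC CAT AAC TAA ATC ATG CTA AAT CAT CTT ATG TAT GTT TCG GCA TAT AGA AGC GCT CTT GTA TAG CTA CGA CTA CAC TTG TCC — ATG at 17, stop TAG at 65 → 51 nt; ATG at 32, stop TAG at 65 → 36 nt.
Frame +3: TCC ATA ACT AAA TCA TGC TAA ATC ATC TTA TGT ATG TTT CGG CAT ATA GAA GCG CTC TTG TAT AGC TAC GAC TAC ACT TGT — no ATG→stop ORF.
Frame -1: GGA CAA GTG TAG TCG TAG CTA TAC AAG AGC GCT TCT ATA TGC CGA AAC ATA CAT AAG ATG ATT TAG CAT GAT TTA GTT ATG GAG — ATG at 58, stop TAG at 64 → 9 nt.
Frame -2: GAC AAG TGT AGT CGT AGC TAT ACA AGA GCG CTT CTA TAT GCC GAA ACA TAC ATA AGA TGA TTT AGC ATG ATT TAG TTA TGG AGG — ATG at 68, stop TAG at 74 → 9 nt.
Frame -3: ACA AGT GTA GTC GTA GCT ATA CAA GAG CGC TTC TAT ATG CCG AAA CAT ACA TAA GAT GAT TTA GCA TGA TTT AGT TAT GGA — ATG at 39, stop TAA at 54 → 18 nt.
Frame +2 has an ORF of 51 nucleotides (positions 17–67) ≥ 51, so yes.

yes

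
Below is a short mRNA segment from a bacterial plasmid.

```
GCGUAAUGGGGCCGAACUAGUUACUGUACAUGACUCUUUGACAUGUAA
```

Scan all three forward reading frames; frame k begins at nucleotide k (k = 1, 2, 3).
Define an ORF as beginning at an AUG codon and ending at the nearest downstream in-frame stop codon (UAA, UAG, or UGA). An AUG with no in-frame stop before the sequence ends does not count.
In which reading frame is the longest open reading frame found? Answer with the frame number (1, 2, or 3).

Frame 1: GCG UAA UGG GGC CGA ACU AGU UAC UGU ACA UGA CUC UUU GAC AUG UAA — AUG at 43, stop UAA at 46 → 6 nt.
Frame 2: CGU AAU GGG GCC GAA CUA GUU ACU GUA CAU GAC UCU UUG ACA UGU — no AUG→stop ORF.
Frame 3: GUA AUG GGG CCG AAC UAG UUA CUG UAC AUG ACU CUU UGA CAU GUA — AUG at 6, stop UAG at 18 → 15 nt; AUG at 30, stop UGA at 39 → 12 nt.
Longest ORF is 15 nt in frame 3 (positions 6–20).

3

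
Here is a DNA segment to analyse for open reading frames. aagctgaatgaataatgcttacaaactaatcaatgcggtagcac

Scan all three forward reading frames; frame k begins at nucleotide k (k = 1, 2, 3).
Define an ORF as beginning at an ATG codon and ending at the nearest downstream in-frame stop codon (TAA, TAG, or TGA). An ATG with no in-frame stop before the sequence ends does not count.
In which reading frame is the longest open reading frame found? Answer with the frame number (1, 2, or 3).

Frame 1: AAG CTG AAT GAA TAA TGC TTA CAA ACT AAT CAA TGC GGT AGC — no ATG→stop ORF.
Frame 2: AGC TGA ATG AAT AAT GCT TAC AAA CTA ATC AAT GCG GTA GCA — no ATG→stop ORF.
Frame 3: GCT GAA TGA ATA ATG CTT ACA AAC TAA TCA ATG CGG TAG CAC — ATG at 15, stop TAA at 27 → 15 nt; ATG at 33, stop TAG at 39 → 9 nt.
Longest ORF is 15 nt in frame 3 (positions 15–29).

3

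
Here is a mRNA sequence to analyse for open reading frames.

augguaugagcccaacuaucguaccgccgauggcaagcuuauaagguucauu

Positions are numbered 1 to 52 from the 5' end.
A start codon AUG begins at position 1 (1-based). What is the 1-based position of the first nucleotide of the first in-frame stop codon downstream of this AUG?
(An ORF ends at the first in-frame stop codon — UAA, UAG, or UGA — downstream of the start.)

7

Codons from position 1: AUG (1–3), GUA (4–6), UGA (7–9).
UGA is a stop codon; it begins at position 7.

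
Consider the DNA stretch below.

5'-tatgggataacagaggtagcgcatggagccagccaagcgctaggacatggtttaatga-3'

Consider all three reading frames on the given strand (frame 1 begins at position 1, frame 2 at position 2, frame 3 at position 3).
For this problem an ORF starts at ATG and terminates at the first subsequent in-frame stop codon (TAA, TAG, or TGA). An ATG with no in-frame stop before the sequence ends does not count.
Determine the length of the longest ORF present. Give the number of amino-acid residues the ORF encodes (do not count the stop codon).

6

Frame 1: TAT GGG ATA ACA GAG GTA GCG CAT GGA GCC AGC CAA GCG CTA GGA CAT GGT TTA ATG — no ATG→stop ORF.
Frame 2: ATG GGA TAA CAG AGG TAG CGC ATG GAG CCA GCC AAG CGC TAG GAC ATG GTT TAA TGA — ATG at 2, stop TAA at 8 → 9 nt; ATG at 23, stop TAG at 41 → 21 nt; ATG at 47, stop TAA at 53 → 9 nt.
Frame 3: TGG GAT AAC AGA GGT AGC GCA TGG AGC CAG CCA AGC GCT AGG ACA TGG TTT AAT — no ATG→stop ORF.
Longest: frame 2, positions 23–43, 21 nt = 7 codons = 6 aa. → 6 amino acids.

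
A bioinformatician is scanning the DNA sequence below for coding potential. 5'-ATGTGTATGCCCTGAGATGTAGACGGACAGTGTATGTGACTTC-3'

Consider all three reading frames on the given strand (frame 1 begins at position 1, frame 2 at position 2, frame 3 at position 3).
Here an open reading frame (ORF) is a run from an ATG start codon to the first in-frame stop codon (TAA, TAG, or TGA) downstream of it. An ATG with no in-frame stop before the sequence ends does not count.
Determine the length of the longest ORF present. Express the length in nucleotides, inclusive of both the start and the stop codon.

Frame 1: ATG TGT ATG CCC TGA GAT GTA GAC GGA CAG TGT ATG TGA CTT — ATG at 1, stop TGA at 13 → 15 nt; ATG at 7, stop TGA at 13 → 9 nt; ATG at 34, stop TGA at 37 → 6 nt.
Frame 2: TGT GTA TGC CCT GAG ATG TAG ACG GAC AGT GTA TGT GAC TTC — ATG at 17, stop TAG at 20 → 6 nt.
Frame 3: GTG TAT GCC CTG AGA TGT AGA CGG ACA GTG TAT GTG ACT — no ATG→stop ORF.
Longest: frame 1, positions 1–15, 15 nt = 5 codons = 4 aa. → 15 nucleotides.

15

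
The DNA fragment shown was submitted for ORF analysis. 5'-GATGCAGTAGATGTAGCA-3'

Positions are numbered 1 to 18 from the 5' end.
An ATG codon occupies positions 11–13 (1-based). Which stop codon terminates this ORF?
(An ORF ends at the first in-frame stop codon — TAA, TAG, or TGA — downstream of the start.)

Codons from position 11: ATG (11–13), TAG (14–16).
The first in-frame stop codon is TAG.

TAG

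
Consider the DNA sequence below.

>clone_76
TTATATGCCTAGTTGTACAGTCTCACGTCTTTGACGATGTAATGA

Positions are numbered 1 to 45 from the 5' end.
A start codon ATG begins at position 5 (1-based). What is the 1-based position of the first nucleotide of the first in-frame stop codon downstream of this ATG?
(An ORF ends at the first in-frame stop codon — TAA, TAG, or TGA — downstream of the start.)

Codons from position 5: ATG (5–7), CCT (8–10), AGT (11–13), TGT (14–16), ACA (17–19), GTC (20–22), TCA (23–25), CGT (26–28), CTT (29–31), TGA (32–34).
TGA is a stop codon; it begins at position 32.

32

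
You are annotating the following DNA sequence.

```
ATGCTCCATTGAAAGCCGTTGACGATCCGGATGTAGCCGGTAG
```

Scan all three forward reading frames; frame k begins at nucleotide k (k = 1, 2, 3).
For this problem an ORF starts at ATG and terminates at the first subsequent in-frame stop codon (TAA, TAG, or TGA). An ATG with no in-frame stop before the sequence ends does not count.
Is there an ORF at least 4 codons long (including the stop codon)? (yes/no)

yes

Frame 1: ATG CTC CAT TGA AAG CCG TTG ACG ATC CGG ATG TAG CCG GTA — ATG at 1, stop TGA at 10 → 12 nt; ATG at 31, stop TAG at 34 → 6 nt.
Frame 2: TGC TCC ATT GAA AGC CGT TGA CGA TCC GGA TGT AGC CGG TAG — no ATG→stop ORF.
Frame 3: GCT CCA TTG AAA GCC GTT GAC GAT CCG GAT GTA GCC GGT — no ATG→stop ORF.
Frame 1 has an ORF of 4 codons (positions 1–12) ≥ 4, so yes.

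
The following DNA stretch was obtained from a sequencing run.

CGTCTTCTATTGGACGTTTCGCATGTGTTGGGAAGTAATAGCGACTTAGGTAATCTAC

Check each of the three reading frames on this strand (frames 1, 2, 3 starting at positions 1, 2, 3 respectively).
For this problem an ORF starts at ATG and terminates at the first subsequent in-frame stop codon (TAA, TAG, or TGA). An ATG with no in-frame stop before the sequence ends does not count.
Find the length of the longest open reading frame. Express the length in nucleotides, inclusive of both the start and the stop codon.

27

Frame 1: CGT CTT CTA TTG GAC GTT TCG CAT GTG TTG GGA AGT AAT AGC GAC TTA GGT AAT CTA — no ATG→stop ORF.
Frame 2: GTC TTC TAT TGG ACG TTT CGC ATG TGT TGG GAA GTA ATA GCG ACT TAG GTA ATC TAC — ATG at 23, stop TAG at 47 → 27 nt.
Frame 3: TCT TCT ATT GGA CGT TTC GCA TGT GTT GGG AAG TAA TAG CGA CTT AGG TAA TCT — no ATG→stop ORF.
Longest: frame 2, positions 23–49, 27 nt = 9 codons = 8 aa. → 27 nucleotides.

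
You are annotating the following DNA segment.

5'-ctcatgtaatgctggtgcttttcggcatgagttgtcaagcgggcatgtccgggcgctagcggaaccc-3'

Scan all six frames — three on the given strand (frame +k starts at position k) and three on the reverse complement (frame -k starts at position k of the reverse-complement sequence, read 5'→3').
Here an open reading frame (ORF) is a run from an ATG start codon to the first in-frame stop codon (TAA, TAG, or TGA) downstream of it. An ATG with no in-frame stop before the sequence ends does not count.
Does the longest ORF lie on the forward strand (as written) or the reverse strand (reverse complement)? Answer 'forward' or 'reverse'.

forward

Reverse complement (5'→3'): GGGTTCCGCTAGCGCCCGGACATGCCCGCTTGACAACTCATGCCGAAAAGCACCAGCATTACATGAG
Frame +1: CTC ATG TAA TGC TGG TGC TTT TCG GCA TGA GTT GTC AAG CGG GCA TGT CCG GGC GCT AGC GGA ACC — ATG at 4, stop TAA at 7 → 6 nt.
Frame +2: TCA TGT AAT GCT GGT GCT TTT CGG CAT GAG TTG TCA AGC GGG CAT GTC CGG GCG CTA GCG GAA CCC — no ATG→stop ORF.
Frame +3: CAT GTA ATG CTG GTG CTT TTC GGC ATG AGT TGT CAA GCG GGC ATG TCC GGG CGC TAG CGG AAC — ATG at 9, stop TAG at 57 → 51 nt; ATG at 27, stop TAG at 57 → 33 nt; ATG at 45, stop TAG at 57 → 15 nt.
Frame -1: GGG TTC CGC TAG CGC CCG GAC ATG CCC GCT TGA CAA CTC ATG CCG AAA AGC ACC AGC ATT ACA TGA — ATG at 22, stop TGA at 31 → 12 nt; ATG at 40, stop TGA at 64 → 27 nt.
Frame -2: GGT TCC GCT AGC GCC CGG ACA TGC CCG CTT GAC AAC TCA TGC CGA AAA GCA CCA GCA TTA CAT GAG — no ATG→stop ORF.
Frame -3: GTT CCG CTA GCG CCC GGA CAT GCC CGC TTG ACA ACT CAT GCC GAA AAG CAC CAG CAT TAC ATG — no ATG→stop ORF.
Forward-strand max 51 nt; reverse-strand max 27 nt. The forward strand has the longer ORF.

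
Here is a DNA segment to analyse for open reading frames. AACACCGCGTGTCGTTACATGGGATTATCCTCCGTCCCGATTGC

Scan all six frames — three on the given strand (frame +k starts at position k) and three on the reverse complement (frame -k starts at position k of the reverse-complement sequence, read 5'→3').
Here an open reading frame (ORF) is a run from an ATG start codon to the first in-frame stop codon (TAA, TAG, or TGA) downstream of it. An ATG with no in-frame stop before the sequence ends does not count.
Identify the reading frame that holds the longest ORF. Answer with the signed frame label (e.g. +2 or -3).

Reverse complement (5'→3'): GCAATCGGGACGGAGGATAATCCCATGTAACGACACGCGGTGTT
Frame +1: AAC ACC GCG TGT CGT TAC ATG GGA TTA TCC TCC GTC CCG ATT — no ATG→stop ORF.
Frame +2: ACA CCG CGT GTC GTT ACA TGG GAT TAT CCT CCG TCC CGA TTG — no ATG→stop ORF.
Frame +3: CAC CGC GTG TCG TTA CAT GGG ATT ATC CTC CGT CCC GAT TGC — no ATG→stop ORF.
Frame -1: GCA ATC GGG ACG GAG GAT AAT CCC ATG TAA CGA CAC GCG GTG — ATG at 25, stop TAA at 28 → 6 nt.
Frame -2: CAA TCG GGA CGG AGG ATA ATC CCA TGT AAC GAC ACG CGG TGT — no ATG→stop ORF.
Frame -3: AAT CGG GAC GGA GGA TAA TCC CAT GTA ACG ACA CGC GGT GTT — no ATG→stop ORF.
Longest ORF is 6 nt in frame -1 (positions 25–30).

-1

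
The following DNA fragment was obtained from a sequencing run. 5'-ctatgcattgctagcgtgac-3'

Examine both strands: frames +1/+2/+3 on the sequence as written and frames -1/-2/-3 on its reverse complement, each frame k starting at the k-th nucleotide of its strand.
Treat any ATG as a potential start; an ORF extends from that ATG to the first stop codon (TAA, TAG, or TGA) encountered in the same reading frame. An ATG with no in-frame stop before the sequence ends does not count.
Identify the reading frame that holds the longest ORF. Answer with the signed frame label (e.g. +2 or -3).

+3

Reverse complement (5'→3'): GTCACGCTAGCAATGCATAG
Frame +1: CTA TGC ATT GCT AGC GTG — no ATG→stop ORF.
Frame +2: TAT GCA TTG CTA GCG TGA — no ATG→stop ORF.
Frame +3: ATG CAT TGC TAG CGT GAC — ATG at 3, stop TAG at 12 → 12 nt.
Frame -1: GTC ACG CTA GCA ATG CAT — no ATG→stop ORF.
Frame -2: TCA CGC TAG CAA TGC ATA — no ATG→stop ORF.
Frame -3: CAC GCT AGC AAT GCA TAG — no ATG→stop ORF.
Longest ORF is 12 nt in frame +3 (positions 3–14).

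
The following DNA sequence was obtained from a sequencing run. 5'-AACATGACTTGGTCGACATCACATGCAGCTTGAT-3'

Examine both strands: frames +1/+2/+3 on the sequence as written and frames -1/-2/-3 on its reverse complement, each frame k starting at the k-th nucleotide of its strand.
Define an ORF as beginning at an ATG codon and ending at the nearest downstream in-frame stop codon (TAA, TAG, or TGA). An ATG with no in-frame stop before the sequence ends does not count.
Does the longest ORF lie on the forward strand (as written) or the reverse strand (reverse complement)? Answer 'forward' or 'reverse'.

Reverse complement (5'→3'): ATCAAGCTGCATGTGATGTCGACCAAGTCATGTT
Frame +1: AAC ATG ACT TGG TCG ACA TCA CAT GCA GCT TGA — ATG at 4, stop TGA at 31 → 30 nt.
Frame +2: ACA TGA CTT GGT CGA CAT CAC ATG CAG CTT GAT — no ATG→stop ORF.
Frame +3: CAT GAC TTG GTC GAC ATC ACA TGC AGC TTG — no ATG→stop ORF.
Frame -1: ATC AAG CTG CAT GTG ATG TCG ACC AAG TCA TGT — no ATG→stop ORF.
Frame -2: TCA AGC TGC ATG TGA TGT CGA CCA AGT CAT GTT — ATG at 11, stop TGA at 14 → 6 nt.
Frame -3: CAA GCT GCA TGT GAT GTC GAC CAA GTC ATG — no ATG→stop ORF.
Forward-strand max 30 nt; reverse-strand max 6 nt. The forward strand has the longer ORF.

forward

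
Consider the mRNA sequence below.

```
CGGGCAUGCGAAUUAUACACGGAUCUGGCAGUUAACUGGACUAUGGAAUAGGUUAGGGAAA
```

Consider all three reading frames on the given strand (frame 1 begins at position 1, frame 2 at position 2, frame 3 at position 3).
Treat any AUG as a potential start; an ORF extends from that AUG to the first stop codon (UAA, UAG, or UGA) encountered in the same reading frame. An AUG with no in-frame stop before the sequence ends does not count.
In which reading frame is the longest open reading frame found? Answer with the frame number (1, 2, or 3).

3

Frame 1: CGG GCA UGC GAA UUA UAC ACG GAU CUG GCA GUU AAC UGG ACU AUG GAA UAG GUU AGG GAA — AUG at 43, stop UAG at 49 → 9 nt.
Frame 2: GGG CAU GCG AAU UAU ACA CGG AUC UGG CAG UUA ACU GGA CUA UGG AAU AGG UUA GGG AAA — no AUG→stop ORF.
Frame 3: GGC AUG CGA AUU AUA CAC GGA UCU GGC AGU UAA CUG GAC UAU GGA AUA GGU UAG GGA — AUG at 6, stop UAA at 33 → 30 nt.
Longest ORF is 30 nt in frame 3 (positions 6–35).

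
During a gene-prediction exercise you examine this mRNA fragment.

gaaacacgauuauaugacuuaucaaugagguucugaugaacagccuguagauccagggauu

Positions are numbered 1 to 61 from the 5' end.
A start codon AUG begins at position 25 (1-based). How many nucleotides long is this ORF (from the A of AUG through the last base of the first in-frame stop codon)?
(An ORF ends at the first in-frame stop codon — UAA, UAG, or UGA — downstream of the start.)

Codons from position 25: AUG (25–27), AGG (28–30), UUC (31–33), UGA (34–36).
UGA is the first in-frame stop; ORF spans 25–36, 12 nucleotides.

12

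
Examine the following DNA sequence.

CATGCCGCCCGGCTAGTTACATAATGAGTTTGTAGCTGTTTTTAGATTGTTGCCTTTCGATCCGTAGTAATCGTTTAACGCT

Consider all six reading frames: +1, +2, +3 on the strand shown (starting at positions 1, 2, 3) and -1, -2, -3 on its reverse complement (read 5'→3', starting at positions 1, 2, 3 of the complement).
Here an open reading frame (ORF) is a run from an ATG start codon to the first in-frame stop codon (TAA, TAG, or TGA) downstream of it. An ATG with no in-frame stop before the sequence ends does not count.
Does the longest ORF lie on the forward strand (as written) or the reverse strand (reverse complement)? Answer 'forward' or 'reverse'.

Reverse complement (5'→3'): AGCGTTAAACGATTACTACGGATCGAAAGGCAACAATCTAAAAACAGCTACAAACTCATTATGTAACTAGCCGGGCGGCATG
Frame +1: CAT GCC GCC CGG CTA GTT ACA TAA TGA GTT TGT AGC TGT TTT TAG ATT GTT GCC TTT CGA TCC GTA GTA ATC GTT TAA CGC — no ATG→stop ORF.
Frame +2: ATG CCG CCC GGC TAG TTA CAT AAT GAG TTT GTA GCT GTT TTT AGA TTG TTG CCT TTC GAT CCG TAG TAA TCG TTT AAC GCT — ATG at 2, stop TAG at 14 → 15 nt.
Frame +3: TGC CGC CCG GCT AGT TAC ATA ATG AGT TTG TAG CTG TTT TTA GAT TGT TGC CTT TCG ATC CGT AGT AAT CGT TTA ACG — ATG at 24, stop TAG at 33 → 12 nt.
Frame -1: AGC GTT AAA CGA TTA CTA CGG ATC GAA AGG CAA CAA TCT AAA AAC AGC TAC AAA CTC ATT ATG TAA CTA GCC GGG CGG CAT — ATG at 61, stop TAA at 64 → 6 nt.
Frame -2: GCG TTA AAC GAT TAC TAC GGA TCG AAA GGC AAC AAT CTA AAA ACA GCT ACA AAC TCA TTA TGT AAC TAG CCG GGC GGC ATG — no ATG→stop ORF.
Frame -3: CGT TAA ACG ATT ACT ACG GAT CGA AAG GCA ACA ATC TAA AAA CAG CTA CAA ACT CAT TAT GTA ACT AGC CGG GCG GCA — no ATG→stop ORF.
Forward-strand max 15 nt; reverse-strand max 6 nt. The forward strand has the longer ORF.

forward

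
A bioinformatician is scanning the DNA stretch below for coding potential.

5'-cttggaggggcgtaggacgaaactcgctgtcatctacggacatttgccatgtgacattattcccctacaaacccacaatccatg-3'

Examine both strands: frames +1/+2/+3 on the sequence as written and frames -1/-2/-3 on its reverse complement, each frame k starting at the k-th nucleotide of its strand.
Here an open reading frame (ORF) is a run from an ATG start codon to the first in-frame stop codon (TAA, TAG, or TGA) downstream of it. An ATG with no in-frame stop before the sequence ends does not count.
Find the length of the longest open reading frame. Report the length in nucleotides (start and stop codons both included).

27

Reverse complement (5'→3'): CATGGATTGTGGGTTTGTAGGGGAATAATGTCACATGGCAAATGTCCGTAGATGACAGCGAGTTTCGTCCTACGCCCCTCCAAG
Frame +1: CTT GGA GGG GCG TAG GAC GAA ACT CGC TGT CAT CTA CGG ACA TTT GCC ATG TGA CAT TAT TCC CCT ACA AAC CCA CAA TCC ATG — ATG at 49, stop TGA at 52 → 6 nt.
Frame +2: TTG GAG GGG CGT AGG ACG AAA CTC GCT GTC ATC TAC GGA CAT TTG CCA TGT GAC ATT ATT CCC CTA CAA ACC CAC AAT CCA — no ATG→stop ORF.
Frame +3: TGG AGG GGC GTA GGA CGA AAC TCG CTG TCA TCT ACG GAC ATT TGC CAT GTG ACA TTA TTC CCC TAC AAA CCC ACA ATC CAT — no ATG→stop ORF.
Frame -1: CAT GGA TTG TGG GTT TGT AGG GGA ATA ATG TCA CAT GGC AAA TGT CCG TAG ATG ACA GCG AGT TTC GTC CTA CGC CCC TCC AAG — ATG at 28, stop TAG at 49 → 24 nt.
Frame -2: ATG GAT TGT GGG TTT GTA GGG GAA TAA TGT CAC ATG GCA AAT GTC CGT AGA TGA CAG CGA GTT TCG TCC TAC GCC CCT CCA — ATG at 2, stop TAA at 26 → 27 nt; ATG at 35, stop TGA at 53 → 21 nt.
Frame -3: TGG ATT GTG GGT TTG TAG GGG AAT AAT GTC ACA TGG CAA ATG TCC GTA GAT GAC AGC GAG TTT CGT CCT ACG CCC CTC CAA — no ATG→stop ORF.
Longest: frame -2, positions 2–28, 27 nt = 9 codons = 8 aa. → 27 nucleotides.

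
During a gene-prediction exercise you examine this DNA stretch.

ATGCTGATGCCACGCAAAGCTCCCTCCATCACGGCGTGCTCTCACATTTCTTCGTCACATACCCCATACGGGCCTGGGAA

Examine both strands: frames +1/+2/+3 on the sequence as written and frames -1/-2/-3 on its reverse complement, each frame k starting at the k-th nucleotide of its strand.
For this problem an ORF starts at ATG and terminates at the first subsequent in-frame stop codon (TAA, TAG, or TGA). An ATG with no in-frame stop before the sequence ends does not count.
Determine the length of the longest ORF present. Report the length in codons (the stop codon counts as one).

Reverse complement (5'→3'): TTCCCAGGCCCGTATGGGGTATGTGACGAAGAAATGTGAGAGCACGCCGTGATGGAGGGAGCTTTGCGTGGCATCAGCAT
Frame +1: ATG CTG ATG CCA CGC AAA GCT CCC TCC ATC ACG GCG TGC TCT CAC ATT TCT TCG TCA CAT ACC CCA TAC GGG CCT GGG — no ATG→stop ORF.
Frame +2: TGC TGA TGC CAC GCA AAG CTC CCT CCA TCA CGG CGT GCT CTC ACA TTT CTT CGT CAC ATA CCC CAT ACG GGC CTG GGA — no ATG→stop ORF.
Frame +3: GCT GAT GCC ACG CAA AGC TCC CTC CAT CAC GGC GTG CTC TCA CAT TTC TTC GTC ACA TAC CCC ATA CGG GCC TGG GAA — no ATG→stop ORF.
Frame -1: TTC CCA GGC CCG TAT GGG GTA TGT GAC GAA GAA ATG TGA GAG CAC GCC GTG ATG GAG GGA GCT TTG CGT GGC ATC AGC — ATG at 34, stop TGA at 37 → 6 nt.
Frame -2: TCC CAG GCC CGT ATG GGG TAT GTG ACG AAG AAA TGT GAG AGC ACG CCG TGA TGG AGG GAG CTT TGC GTG GCA TCA GCA — ATG at 14, stop TGA at 50 → 39 nt.
Frame -3: CCC AGG CCC GTA TGG GGT ATG TGA CGA AGA AAT GTG AGA GCA CGC CGT GAT GGA GGG AGC TTT GCG TGG CAT CAG CAT — ATG at 21, stop TGA at 24 → 6 nt.
Longest: frame -2, positions 14–52, 39 nt = 13 codons = 12 aa. → 13 codons.

13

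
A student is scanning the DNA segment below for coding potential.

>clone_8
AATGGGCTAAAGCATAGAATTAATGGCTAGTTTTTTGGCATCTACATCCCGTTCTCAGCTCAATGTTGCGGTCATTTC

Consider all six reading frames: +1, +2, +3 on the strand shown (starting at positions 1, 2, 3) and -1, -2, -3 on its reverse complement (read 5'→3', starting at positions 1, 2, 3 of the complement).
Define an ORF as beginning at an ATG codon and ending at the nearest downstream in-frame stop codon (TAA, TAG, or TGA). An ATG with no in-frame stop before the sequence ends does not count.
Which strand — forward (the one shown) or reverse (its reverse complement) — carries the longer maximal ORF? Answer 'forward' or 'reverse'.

Reverse complement (5'→3'): GAAATGACCGCAACATTGAGCTGAGAACGGGATGTAGATGCCAAAAAACTAGCCATTAATTCTATGCTTTAGCCCATT
Frame +1: AAT GGG CTA AAG CAT AGA ATT AAT GGC TAG TTT TTT GGC ATC TAC ATC CCG TTC TCA GCT CAA TGT TGC GGT CAT TTC — no ATG→stop ORF.
Frame +2: ATG GGC TAA AGC ATA GAA TTA ATG GCT AGT TTT TTG GCA TCT ACA TCC CGT TCT CAG CTC AAT GTT GCG GTC ATT — ATG at 2, stop TAA at 8 → 9 nt.
Frame +3: TGG GCT AAA GCA TAG AAT TAA TGG CTA GTT TTT TGG CAT CTA CAT CCC GTT CTC AGC TCA ATG TTG CGG TCA TTT — no ATG→stop ORF.
Frame -1: GAA ATG ACC GCA ACA TTG AGC TGA GAA CGG GAT GTA GAT GCC AAA AAA CTA GCC ATT AAT TCT ATG CTT TAG CCC ATT — ATG at 4, stop TGA at 22 → 21 nt; ATG at 64, stop TAG at 70 → 9 nt.
Frame -2: AAA TGA CCG CAA CAT TGA GCT GAG AAC GGG ATG TAG ATG CCA AAA AAC TAG CCA TTA ATT CTA TGC TTT AGC CCA — ATG at 32, stop TAG at 35 → 6 nt; ATG at 38, stop TAG at 50 → 15 nt.
Frame -3: AAT GAC CGC AAC ATT GAG CTG AGA ACG GGA TGT AGA TGC CAA AAA ACT AGC CAT TAA TTC TAT GCT TTA GCC CAT — no ATG→stop ORF.
Forward-strand max 9 nt; reverse-strand max 21 nt. The reverse strand has the longer ORF.

reverse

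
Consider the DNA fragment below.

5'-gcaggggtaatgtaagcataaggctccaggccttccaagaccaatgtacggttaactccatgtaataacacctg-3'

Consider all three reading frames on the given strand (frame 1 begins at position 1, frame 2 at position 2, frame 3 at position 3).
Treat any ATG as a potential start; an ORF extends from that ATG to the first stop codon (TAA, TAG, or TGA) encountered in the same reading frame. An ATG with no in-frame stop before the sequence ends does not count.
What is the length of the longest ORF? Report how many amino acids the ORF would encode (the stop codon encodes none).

3

Frame 1: GCA GGG GTA ATG TAA GCA TAA GGC TCC AGG CCT TCC AAG ACC AAT GTA CGG TTA ACT CCA TGT AAT AAC ACC — ATG at 10, stop TAA at 13 → 6 nt.
Frame 2: CAG GGG TAA TGT AAG CAT AAG GCT CCA GGC CTT CCA AGA CCA ATG TAC GGT TAA CTC CAT GTA ATA ACA CCT — ATG at 44, stop TAA at 53 → 12 nt.
Frame 3: AGG GGT AAT GTA AGC ATA AGG CTC CAG GCC TTC CAA GAC CAA TGT ACG GTT AAC TCC ATG TAA TAA CAC CTG — ATG at 60, stop TAA at 63 → 6 nt.
Longest: frame 2, positions 44–55, 12 nt = 4 codons = 3 aa. → 3 amino acids.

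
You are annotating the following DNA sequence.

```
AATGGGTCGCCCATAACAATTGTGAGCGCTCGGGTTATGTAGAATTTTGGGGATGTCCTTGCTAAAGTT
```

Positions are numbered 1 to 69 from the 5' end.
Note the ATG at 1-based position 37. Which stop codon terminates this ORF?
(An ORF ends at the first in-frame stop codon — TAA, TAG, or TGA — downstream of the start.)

TAG

Codons from position 37: ATG (37–39), TAG (40–42).
The first in-frame stop codon is TAG.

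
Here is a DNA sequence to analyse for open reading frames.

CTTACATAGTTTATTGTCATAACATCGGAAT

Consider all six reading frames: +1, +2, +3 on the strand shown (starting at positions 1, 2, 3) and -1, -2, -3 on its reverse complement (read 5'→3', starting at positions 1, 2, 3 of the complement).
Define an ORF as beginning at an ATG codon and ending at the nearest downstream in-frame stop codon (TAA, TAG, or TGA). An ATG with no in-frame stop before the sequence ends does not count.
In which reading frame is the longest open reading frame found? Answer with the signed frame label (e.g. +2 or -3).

Reverse complement (5'→3'): ATTCCGATGTTATGACAATAAACTATGTAAG
Frame +1: CTT ACA TAG TTT ATT GTC ATA ACA TCG GAA — no ATG→stop ORF.
Frame +2: TTA CAT AGT TTA TTG TCA TAA CAT CGG AAT — no ATG→stop ORF.
Frame +3: TAC ATA GTT TAT TGT CAT AAC ATC GGA — no ATG→stop ORF.
Frame -1: ATT CCG ATG TTA TGA CAA TAA ACT ATG TAA — ATG at 7, stop TGA at 13 → 9 nt; ATG at 25, stop TAA at 28 → 6 nt.
Frame -2: TTC CGA TGT TAT GAC AAT AAA CTA TGT AAG — no ATG→stop ORF.
Frame -3: TCC GAT GTT ATG ACA ATA AAC TAT GTA — no ATG→stop ORF.
Longest ORF is 9 nt in frame -1 (positions 7–15).

-1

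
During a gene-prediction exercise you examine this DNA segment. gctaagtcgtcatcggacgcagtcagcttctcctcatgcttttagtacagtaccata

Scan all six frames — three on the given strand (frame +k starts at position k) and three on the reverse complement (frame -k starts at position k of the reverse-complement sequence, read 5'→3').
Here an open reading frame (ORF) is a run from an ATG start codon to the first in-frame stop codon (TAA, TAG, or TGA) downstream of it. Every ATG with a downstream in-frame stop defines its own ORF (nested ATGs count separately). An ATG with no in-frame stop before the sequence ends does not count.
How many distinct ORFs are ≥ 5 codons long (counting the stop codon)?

Reverse complement (5'→3'): TATGGTACTGTACTAAAAGCATGAGGAGAAGCTGACTGCGTCCGATGACGACTTAGC
Frame +1: GCT AAG TCG TCA TCG GAC GCA GTC AGC TTC TCC TCA TGC TTT TAG TAC AGT ACC ATA — no ATG→stop ORF.
Frame +2: CTA AGT CGT CAT CGG ACG CAG TCA GCT TCT CCT CAT GCT TTT AGT ACA GTA CCA — no ATG→stop ORF.
Frame +3: TAA GTC GTC ATC GGA CGC AGT CAG CTT CTC CTC ATG CTT TTA GTA CAG TAC CAT — no ATG→stop ORF.
Frame -1: TAT GGT ACT GTA CTA AAA GCA TGA GGA GAA GCT GAC TGC GTC CGA TGA CGA CTT AGC — no ATG→stop ORF.
Frame -2: ATG GTA CTG TAC TAA AAG CAT GAG GAG AAG CTG ACT GCG TCC GAT GAC GAC TTA — ATG at 2, stop TAA at 14 → 15 nt.
Frame -3: TGG TAC TGT ACT AAA AGC ATG AGG AGA AGC TGA CTG CGT CCG ATG ACG ACT TAG — ATG at 21, stop TGA at 33 → 15 nt; ATG at 45, stop TAG at 54 → 12 nt.
ORFs ≥ 5 codons: frame -2 2–16 (5 codons), frame -3 21–35 (5 codons). Count = 2.

2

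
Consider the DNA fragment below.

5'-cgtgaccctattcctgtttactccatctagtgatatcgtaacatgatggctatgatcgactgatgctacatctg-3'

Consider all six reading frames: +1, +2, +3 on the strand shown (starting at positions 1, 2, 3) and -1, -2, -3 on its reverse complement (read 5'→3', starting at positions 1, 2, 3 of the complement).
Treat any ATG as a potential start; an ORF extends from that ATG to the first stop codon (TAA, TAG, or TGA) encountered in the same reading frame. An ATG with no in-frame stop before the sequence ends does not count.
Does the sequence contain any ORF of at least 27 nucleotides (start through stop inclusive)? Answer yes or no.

Reverse complement (5'→3'): CAGATGTAGCATCAGTCGATCATAGCCATCATGTTACGATATCACTAGATGGAGTAAACAGGAATAGGGTCACG
Frame +1: CGT GAC CCT ATT CCT GTT TAC TCC ATC TAG TGA TAT CGT AAC ATG ATG GCT ATG ATC GAC TGA TGC TAC ATC — ATG at 43, stop TGA at 61 → 21 nt; ATG at 46, stop TGA at 61 → 18 nt; ATG at 52, stop TGA at 61 → 12 nt.
Frame +2: GTG ACC CTA TTC CTG TTT ACT CCA TCT AGT GAT ATC GTA ACA TGA TGG CTA TGA TCG ACT GAT GCT ACA TCT — no ATG→stop ORF.
Frame +3: TGA CCC TAT TCC TGT TTA CTC CAT CTA GTG ATA TCG TAA CAT GAT GGC TAT GAT CGA CTG ATG CTA CAT CTG — no ATG→stop ORF.
Frame -1: CAG ATG TAG CAT CAG TCG ATC ATA GCC ATC ATG TTA CGA TAT CAC TAG ATG GAG TAA ACA GGA ATA GGG TCA — ATG at 4, stop TAG at 7 → 6 nt; ATG at 31, stop TAG at 46 → 18 nt; ATG at 49, stop TAA at 55 → 9 nt.
Frame -2: AGA TGT AGC ATC AGT CGA TCA TAG CCA TCA TGT TAC GAT ATC ACT AGA TGG AGT AAA CAG GAA TAG GGT CAC — no ATG→stop ORF.
Frame -3: GAT GTA GCA TCA GTC GAT CAT AGC CAT CAT GTT ACG ATA TCA CTA GAT GGA GTA AAC AGG AAT AGG GTC ACG — no ATG→stop ORF.
Largest ORF found is 21 nucleotides < 27, so no.

no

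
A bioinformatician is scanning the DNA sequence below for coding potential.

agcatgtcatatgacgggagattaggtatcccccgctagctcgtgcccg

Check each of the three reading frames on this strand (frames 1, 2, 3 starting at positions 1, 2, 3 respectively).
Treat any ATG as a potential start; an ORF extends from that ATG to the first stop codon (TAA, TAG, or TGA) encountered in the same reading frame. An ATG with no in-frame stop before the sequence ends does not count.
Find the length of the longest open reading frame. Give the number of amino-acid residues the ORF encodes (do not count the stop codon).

Frame 1: AGC ATG TCA TAT GAC GGG AGA TTA GGT ATC CCC CGC TAG CTC GTG CCC — ATG at 4, stop TAG at 37 → 36 nt.
Frame 2: GCA TGT CAT ATG ACG GGA GAT TAG GTA TCC CCC GCT AGC TCG TGC CCG — ATG at 11, stop TAG at 23 → 15 nt.
Frame 3: CAT GTC ATA TGA CGG GAG ATT AGG TAT CCC CCG CTA GCT CGT GCC — no ATG→stop ORF.
Longest: frame 1, positions 4–39, 36 nt = 12 codons = 11 aa. → 11 amino acids.

11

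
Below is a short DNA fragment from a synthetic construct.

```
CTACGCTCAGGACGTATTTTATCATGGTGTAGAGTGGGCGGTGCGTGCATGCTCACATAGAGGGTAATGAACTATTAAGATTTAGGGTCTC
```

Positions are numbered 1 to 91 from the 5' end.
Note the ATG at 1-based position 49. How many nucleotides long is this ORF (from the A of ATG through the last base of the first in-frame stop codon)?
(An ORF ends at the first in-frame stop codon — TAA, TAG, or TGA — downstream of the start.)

Codons from position 49: ATG (49–51), CTC (52–54), ACA (55–57), TAG (58–60).
TAG is the first in-frame stop; ORF spans 49–60, 12 nucleotides.

12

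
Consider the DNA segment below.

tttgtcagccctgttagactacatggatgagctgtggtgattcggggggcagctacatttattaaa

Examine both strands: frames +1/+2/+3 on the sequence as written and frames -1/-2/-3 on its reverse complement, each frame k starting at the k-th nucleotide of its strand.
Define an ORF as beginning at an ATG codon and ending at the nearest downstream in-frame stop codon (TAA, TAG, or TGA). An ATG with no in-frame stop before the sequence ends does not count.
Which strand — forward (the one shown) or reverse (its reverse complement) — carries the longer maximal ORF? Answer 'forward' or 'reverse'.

Reverse complement (5'→3'): TTTAATAAATGTAGCTGCCCCCCGAATCACCACAGCTCATCCATGTAGTCTAACAGGGCTGACAAA
Frame +1: TTT GTC AGC CCT GTT AGA CTA CAT GGA TGA GCT GTG GTG ATT CGG GGG GCA GCT ACA TTT ATT AAA — no ATG→stop ORF.
Frame +2: TTG TCA GCC CTG TTA GAC TAC ATG GAT GAG CTG TGG TGA TTC GGG GGG CAG CTA CAT TTA TTA — ATG at 23, stop TGA at 38 → 18 nt.
Frame +3: TGT CAG CCC TGT TAG ACT ACA TGG ATG AGC TGT GGT GAT TCG GGG GGC AGC TAC ATT TAT TAA — ATG at 27, stop TAA at 63 → 39 nt.
Frame -1: TTT AAT AAA TGT AGC TGC CCC CCG AAT CAC CAC AGC TCA TCC ATG TAG TCT AAC AGG GCT GAC AAA — ATG at 43, stop TAG at 46 → 6 nt.
Frame -2: TTA ATA AAT GTA GCT GCC CCC CGA ATC ACC ACA GCT CAT CCA TGT AGT CTA ACA GGG CTG ACA — no ATG→stop ORF.
Frame -3: TAA TAA ATG TAG CTG CCC CCC GAA TCA CCA CAG CTC ATC CAT GTA GTC TAA CAG GGC TGA CAA — ATG at 9, stop TAG at 12 → 6 nt.
Forward-strand max 39 nt; reverse-strand max 6 nt. The forward strand has the longer ORF.

forward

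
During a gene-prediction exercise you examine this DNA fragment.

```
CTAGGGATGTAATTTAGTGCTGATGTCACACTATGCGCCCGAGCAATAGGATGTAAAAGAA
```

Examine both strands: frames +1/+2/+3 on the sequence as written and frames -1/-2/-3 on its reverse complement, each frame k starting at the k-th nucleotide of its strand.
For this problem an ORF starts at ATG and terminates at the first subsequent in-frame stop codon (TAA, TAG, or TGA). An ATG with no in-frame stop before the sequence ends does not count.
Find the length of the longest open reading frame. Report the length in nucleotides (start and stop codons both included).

27

Reverse complement (5'→3'): TTCTTTTACATCCTATTGCTCGGGCGCATAGTGTGACATCAGCACTAAATTACATCCCTAG
Frame +1: CTA GGG ATG TAA TTT AGT GCT GAT GTC ACA CTA TGC GCC CGA GCA ATA GGA TGT AAA AGA — ATG at 7, stop TAA at 10 → 6 nt.
Frame +2: TAG GGA TGT AAT TTA GTG CTG ATG TCA CAC TAT GCG CCC GAG CAA TAG GAT GTA AAA GAA — ATG at 23, stop TAG at 47 → 27 nt.
Frame +3: AGG GAT GTA ATT TAG TGC TGA TGT CAC ACT ATG CGC CCG AGC AAT AGG ATG TAA AAG — ATG at 33, stop TAA at 54 → 24 nt; ATG at 51, stop TAA at 54 → 6 nt.
Frame -1: TTC TTT TAC ATC CTA TTG CTC GGG CGC ATA GTG TGA CAT CAG CAC TAA ATT ACA TCC CTA — no ATG→stop ORF.
Frame -2: TCT TTT ACA TCC TAT TGC TCG GGC GCA TAG TGT GAC ATC AGC ACT AAA TTA CAT CCC TAG — no ATG→stop ORF.
Frame -3: CTT TTA CAT CCT ATT GCT CGG GCG CAT AGT GTG ACA TCA GCA CTA AAT TAC ATC CCT — no ATG→stop ORF.
Longest: frame +2, positions 23–49, 27 nt = 9 codons = 8 aa. → 27 nucleotides.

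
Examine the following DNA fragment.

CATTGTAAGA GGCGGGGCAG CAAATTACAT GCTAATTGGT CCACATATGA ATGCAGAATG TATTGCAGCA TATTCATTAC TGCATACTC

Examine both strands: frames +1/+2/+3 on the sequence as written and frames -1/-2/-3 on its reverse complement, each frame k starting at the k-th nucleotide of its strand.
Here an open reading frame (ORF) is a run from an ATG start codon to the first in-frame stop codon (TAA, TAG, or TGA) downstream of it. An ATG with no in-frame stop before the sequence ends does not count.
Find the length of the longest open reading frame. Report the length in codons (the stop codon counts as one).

5

Reverse complement (5'→3'): GAGTATGCAGTAATGAATATGCTGCAATACATTCTGCATTCATATGTGGACCAATTAGCATGTAATTTGCTGCCCCGCCTCTTACAATG
Frame +1: CAT TGT AAG AGG CGG GGC AGC AAA TTA CAT GCT AAT TGG TCC ACA TAT GAA TGC AGA ATG TAT TGC AGC ATA TTC ATT ACT GCA TAC — no ATG→stop ORF.
Frame +2: ATT GTA AGA GGC GGG GCA GCA AAT TAC ATG CTA ATT GGT CCA CAT ATG AAT GCA GAA TGT ATT GCA GCA TAT TCA TTA CTG CAT ACT — no ATG→stop ORF.
Frame +3: TTG TAA GAG GCG GGG CAG CAA ATT ACA TGC TAA TTG GTC CAC ATA TGA ATG CAG AAT GTA TTG CAG CAT ATT CAT TAC TGC ATA CTC — no ATG→stop ORF.
Frame -1: GAG TAT GCA GTA ATG AAT ATG CTG CAA TAC ATT CTG CAT TCA TAT GTG GAC CAA TTA GCA TGT AAT TTG CTG CCC CGC CTC TTA CAA — no ATG→stop ORF.
Frame -2: AGT ATG CAG TAA TGA ATA TGC TGC AAT ACA TTC TGC ATT CAT ATG TGG ACC AAT TAG CAT GTA ATT TGC TGC CCC GCC TCT TAC AAT — ATG at 5, stop TAA at 11 → 9 nt; ATG at 44, stop TAG at 56 → 15 nt.
Frame -3: GTA TGC AGT AAT GAA TAT GCT GCA ATA CAT TCT GCA TTC ATA TGT GGA CCA ATT AGC ATG TAA TTT GCT GCC CCG CCT CTT ACA ATG — ATG at 60, stop TAA at 63 → 6 nt.
Longest: frame -2, positions 44–58, 15 nt = 5 codons = 4 aa. → 5 codons.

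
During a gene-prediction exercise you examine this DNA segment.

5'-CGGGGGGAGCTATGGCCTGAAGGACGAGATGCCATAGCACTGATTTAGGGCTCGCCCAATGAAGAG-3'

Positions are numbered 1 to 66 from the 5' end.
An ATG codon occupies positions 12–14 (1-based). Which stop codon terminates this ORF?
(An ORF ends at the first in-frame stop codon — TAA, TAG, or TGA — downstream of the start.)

Codons from position 12: ATG (12–14), GCC (15–17), TGA (18–20).
The first in-frame stop codon is TGA.

TGA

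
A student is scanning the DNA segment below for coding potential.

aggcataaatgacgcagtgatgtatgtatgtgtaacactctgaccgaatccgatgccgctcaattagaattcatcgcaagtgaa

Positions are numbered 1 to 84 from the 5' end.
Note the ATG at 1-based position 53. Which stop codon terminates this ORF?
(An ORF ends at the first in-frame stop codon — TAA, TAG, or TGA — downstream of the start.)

TAG

Codons from position 53: ATG (53–55), CCG (56–58), CTC (59–61), AAT (62–64), TAG (65–67).
The first in-frame stop codon is TAG.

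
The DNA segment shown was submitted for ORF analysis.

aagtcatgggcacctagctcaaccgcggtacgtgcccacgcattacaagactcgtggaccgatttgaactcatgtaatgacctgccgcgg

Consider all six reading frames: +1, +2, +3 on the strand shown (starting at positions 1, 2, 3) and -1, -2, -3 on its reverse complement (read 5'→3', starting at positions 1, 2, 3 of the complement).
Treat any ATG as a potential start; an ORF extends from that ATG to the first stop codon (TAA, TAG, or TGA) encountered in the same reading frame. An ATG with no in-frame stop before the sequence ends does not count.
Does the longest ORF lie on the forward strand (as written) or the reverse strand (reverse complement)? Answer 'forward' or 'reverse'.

reverse

Reverse complement (5'→3'): CCGCGGCAGGTCATTACATGAGTTCAAATCGGTCCACGAGTCTTGTAATGCGTGGGCACGTACCGCGGTTGAGCTAGGTGCCCATGACTT
Frame +1: AAG TCA TGG GCA CCT AGC TCA ACC GCG GTA CGT GCC CAC GCA TTA CAA GAC TCG TGG ACC GAT TTG AAC TCA TGT AAT GAC CTG CCG CGG — no ATG→stop ORF.
Frame +2: AGT CAT GGG CAC CTA GCT CAA CCG CGG TAC GTG CCC ACG CAT TAC AAG ACT CGT GGA CCG ATT TGA ACT CAT GTA ATG ACC TGC CGC — no ATG→stop ORF.
Frame +3: GTC ATG GGC ACC TAG CTC AAC CGC GGT ACG TGC CCA CGC ATT ACA AGA CTC GTG GAC CGA TTT GAA CTC ATG TAA TGA CCT GCC GCG — ATG at 6, stop TAG at 15 → 12 nt; ATG at 72, stop TAA at 75 → 6 nt.
Frame -1: CCG CGG CAG GTC ATT ACA TGA GTT CAA ATC GGT CCA CGA GTC TTG TAA TGC GTG GGC ACG TAC CGC GGT TGA GCT AGG TGC CCA TGA CTT — no ATG→stop ORF.
Frame -2: CGC GGC AGG TCA TTA CAT GAG TTC AAA TCG GTC CAC GAG TCT TGT AAT GCG TGG GCA CGT ACC GCG GTT GAG CTA GGT GCC CAT GAC — no ATG→stop ORF.
Frame -3: GCG GCA GGT CAT TAC ATG AGT TCA AAT CGG TCC ACG AGT CTT GTA ATG CGT GGG CAC GTA CCG CGG TTG AGC TAG GTG CCC ATG ACT — ATG at 18, stop TAG at 75 → 60 nt; ATG at 48, stop TAG at 75 → 30 nt.
Forward-strand max 12 nt; reverse-strand max 60 nt. The reverse strand has the longer ORF.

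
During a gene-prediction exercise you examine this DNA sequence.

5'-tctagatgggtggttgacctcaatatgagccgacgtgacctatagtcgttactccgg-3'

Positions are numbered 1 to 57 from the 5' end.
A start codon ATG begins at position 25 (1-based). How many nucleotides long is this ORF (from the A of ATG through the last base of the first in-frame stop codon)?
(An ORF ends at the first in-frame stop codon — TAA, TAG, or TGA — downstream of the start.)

21

Codons from position 25: ATG (25–27), AGC (28–30), CGA (31–33), CGT (34–36), GAC (37–39), CTA (40–42), TAG (43–45).
TAG is the first in-frame stop; ORF spans 25–45, 21 nucleotides.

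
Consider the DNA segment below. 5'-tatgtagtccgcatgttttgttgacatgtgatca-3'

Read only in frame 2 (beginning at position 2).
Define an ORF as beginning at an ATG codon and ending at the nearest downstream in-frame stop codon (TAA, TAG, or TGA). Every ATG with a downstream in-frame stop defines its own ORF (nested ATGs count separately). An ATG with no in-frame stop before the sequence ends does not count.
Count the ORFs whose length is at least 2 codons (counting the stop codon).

2

Frame 2: ATG TAG TCC GCA TGT TTT GTT GAC ATG TGA TCA — ATG at 2, stop TAG at 5 → 6 nt; ATG at 26, stop TGA at 29 → 6 nt.
ORFs ≥ 2 codons: frame 2 2–7 (2 codons), frame 2 26–31 (2 codons). Count = 2.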